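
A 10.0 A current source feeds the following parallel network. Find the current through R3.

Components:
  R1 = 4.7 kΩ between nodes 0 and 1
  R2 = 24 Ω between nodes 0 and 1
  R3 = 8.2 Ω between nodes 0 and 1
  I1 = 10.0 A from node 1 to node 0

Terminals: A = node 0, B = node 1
All resistors sit directly between nodes 0 and 1, so they are in parallel and share one voltage V; the full source current 10 A splits among them.
1/R_par = 1/4700 + 1/24 + 1/8.2 = 0.1638 S  =>  R_par = 6.104 Ω
V = I × R_par = 10 × 6.104 = 61.04 V
I_R3 = V/R3 = 61.04/8.2 = 7.444 A

Final answer: 7.444 A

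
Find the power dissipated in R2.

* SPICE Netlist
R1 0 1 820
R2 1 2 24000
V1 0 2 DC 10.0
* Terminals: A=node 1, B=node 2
Nodal analysis, taking node 2 as the 0 V reference.
Source V1 fixes V_0 = 10 V.
KCL at each unknown node (sum of currents leaving = 0; resistances in Ω):
  Node 1: (V_1 - 10)/820 + (V_1 - 0)/24000 = 0
Collecting terms: 0.001261 × V_1 = 0.0122  =>  V_1 = 9.67 V
I_R2 = (V_1 - V_2)/R2 = (9.67 - 0)/24000 = 0.0004029 A
P_R2 = I_R2² × R2 = (0.0004029)² × 24000 = 0.003896 W

Final answer: 0.003896 W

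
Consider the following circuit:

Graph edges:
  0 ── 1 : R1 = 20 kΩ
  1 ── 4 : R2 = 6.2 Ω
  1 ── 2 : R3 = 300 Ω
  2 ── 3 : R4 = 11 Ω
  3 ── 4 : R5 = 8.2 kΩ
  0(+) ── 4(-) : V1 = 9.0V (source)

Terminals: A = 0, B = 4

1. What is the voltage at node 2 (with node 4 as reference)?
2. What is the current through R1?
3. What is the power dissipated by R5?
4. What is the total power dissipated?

Nodal analysis, taking node 4 as the 0 V reference.
Source V1 fixes V_0 = 9 V.
KCL at each unknown node (sum of currents leaving = 0; resistances in Ω):
  Node 1: (V_1 - 9)/20000 + (V_1 - 0)/6.2 + (V_1 - V_2)/300 = 0
  Node 2: (V_2 - V_1)/300 + (V_2 - V_3)/11 = 0
  Node 3: (V_3 - V_2)/11 + (V_3 - 0)/8200 = 0
Collecting terms (coefficients in siemens):
  0.1647·V_1 - 0.003333·V_2 = 0.00045
  0.09424·V_2 - 0.003333·V_1 - 0.09091·V_3 = 0
  0.09103·V_3 - 0.09091·V_2 = 0
Solving these 3 simultaneous equations (Gaussian elimination) gives:
  V_1 = 0.002787 V, V_2 = 0.002689 V, V_3 = 0.002685 V
Part 1:
  Read off the nodal solution: V_2 = 0.002689 V
Part 2:
  I_R1 = (V_0 - V_1)/R1 = (9 - 0.002787)/20000 = 0.0004499 A
  Magnitude: I_R1 = 0.0004499 A
Part 3:
  I_R5 = (V_3 - V_4)/R5 = (0.002685 - 0)/8200 = 0.0000003275 A
  P_R5 = I_R5² × R5 = (0.0000003275)² × 8200 = 0.0000000008793 W
Part 4:
  Power in each resistor, P = (ΔV)²/R:
    P_R1 = (9 - 0.002787)²/20000 = 0.004047 W
    P_R2 = (0.002787 - 0)²/6.2 = 0.000001253 W
    P_R3 = (0.002787 - 0.002689)²/300 = 0.00000000003217 W
    P_R4 = (0.002689 - 0.002685)²/11 = 0.00000000000118 W
    P_R5 = (0.002685 - 0)²/8200 = 0.0000000008793 W
  P_total = P_R1 + P_R2 + P_R3 + P_R4 + P_R5 = 0.004049 W

Final answers:
1. V_2 = 0.002689 V
2. I_R1 = 0.0004499 A
3. P_R5 = 8.793e-10 W
4. P_total = 0.004049 W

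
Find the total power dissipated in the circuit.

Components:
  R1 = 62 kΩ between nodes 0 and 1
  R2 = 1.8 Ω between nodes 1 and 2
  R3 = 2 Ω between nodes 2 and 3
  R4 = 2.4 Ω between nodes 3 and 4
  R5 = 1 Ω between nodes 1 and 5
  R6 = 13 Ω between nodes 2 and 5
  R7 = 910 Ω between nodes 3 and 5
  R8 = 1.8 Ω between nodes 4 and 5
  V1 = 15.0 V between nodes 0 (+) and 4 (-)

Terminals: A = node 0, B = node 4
Nodal analysis, taking node 4 as the 0 V reference.
Source V1 fixes V_0 = 15 V.
KCL at each unknown node (sum of currents leaving = 0; resistances in Ω):
  Node 1: (V_1 - 15)/62000 + (V_1 - V_2)/1.8 + (V_1 - V_5)/1 = 0
  Node 2: (V_2 - V_1)/1.8 + (V_2 - V_3)/2 + (V_2 - V_5)/13 = 0
  Node 3: (V_3 - V_2)/2 + (V_3 - 0)/2.4 + (V_3 - V_5)/910 = 0
  Node 5: (V_5 - V_1)/1 + (V_5 - V_2)/13 + (V_5 - V_3)/910 + (V_5 - 0)/1.8 = 0
Collecting terms (coefficients in siemens):
  1.556·V_1 - 0.5556·V_2 - 1·V_5 = 0.0002419
  1.132·V_2 - 0.5556·V_1 - 0.5·V_3 - 0.07692·V_5 = 0
  0.9178·V_3 - 0.5·V_2 - 0.001099·V_5 = 0
  1.634·V_5 - 1·V_1 - 0.07692·V_2 - 0.001099·V_3 = 0
Solving these 4 simultaneous equations (Gaussian elimination) gives:
  V_1 = 0.0004663 V, V_2 = 0.0003283 V, V_3 = 0.0001792 V, V_5 = 0.000301 V
Power in each resistor, P = (ΔV)²/R:
  P_R1 = (15 - 0.0004663)²/62000 = 0.003629 W
  P_R2 = (0.0004663 - 0.0003283)²/1.8 = 0.00000001058 W
  P_R3 = (0.0003283 - 0.0001792)²/2 = 0.00000001112 W
  P_R4 = (0.0001792 - 0)²/2.4 = 0.00000001339 W
  P_R5 = (0.0004663 - 0.000301)²/1 = 0.00000002732 W
  P_R6 = (0.0003283 - 0.000301)²/13 = 0.00000000005735 W
  P_R7 = (0.0001792 - 0.000301)²/910 = 0.0000000000163 W
  P_R8 = (0 - 0.000301)²/1.8 = 0.00000005035 W
P_total = P_R1 + P_R2 + P_R3 + P_R4 + P_R5 + P_R6 + P_R7 + P_R8 = 0.003629 W

Final answer: 0.003629 W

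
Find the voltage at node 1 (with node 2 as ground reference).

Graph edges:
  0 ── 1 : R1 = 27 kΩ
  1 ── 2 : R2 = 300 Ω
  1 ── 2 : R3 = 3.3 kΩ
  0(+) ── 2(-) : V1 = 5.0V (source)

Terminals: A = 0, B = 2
Nodal analysis, taking node 2 as the 0 V reference.
Source V1 fixes V_0 = 5 V.
KCL at each unknown node (sum of currents leaving = 0; resistances in Ω):
  Node 1: (V_1 - 5)/27000 + (V_1 - 0)/300 + (V_1 - 0)/3300 = 0
Collecting terms: 0.003673 × V_1 = 0.0001852  =>  V_1 = 0.05041 V
The requested potential is V_1 = 0.05041 V.

Final answer: V_1 = 0.05041 V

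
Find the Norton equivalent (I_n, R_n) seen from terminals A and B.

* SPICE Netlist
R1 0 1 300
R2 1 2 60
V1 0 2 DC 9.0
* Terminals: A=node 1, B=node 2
Find the Thévenin equivalent first; then I_n = V_th/R_th and R_n = R_th.
Step 1 — V_th is the open-circuit voltage V_A - V_B (nothing connected across the terminals).
Nodal analysis, taking node 2 as the 0 V reference.
Source V1 fixes V_0 = 9 V.
KCL at each unknown node (sum of currents leaving = 0; resistances in Ω):
  Node 1: (V_1 - 9)/300 + (V_1 - 0)/60 = 0
Collecting terms: 0.02 × V_1 = 0.03  =>  V_1 = 1.5 V
V_th = V_1 - V_2 = 1.5 - 0 = 1.5 V
Step 2 — R_th: zero the source — replace V1 by a short circuit (node 2 merges into node 0) — and find the resistance seen between A (node 1) and B (node 0).
Reduce the network between node 1 (A) and node 0 (B) by series/parallel combination:
  Rp1 = R1 ‖ R2 (parallel, both between nodes 0 and 1) = 1/(1/300 + 1/60) = 50 Ω
R_th = 50 Ω
I_n = V_th/R_th = 1.5/50 = 0.03 A, and R_n = R_th = 50 Ω

Final answer: I_n = 0.03 A, R_n = 50 Ω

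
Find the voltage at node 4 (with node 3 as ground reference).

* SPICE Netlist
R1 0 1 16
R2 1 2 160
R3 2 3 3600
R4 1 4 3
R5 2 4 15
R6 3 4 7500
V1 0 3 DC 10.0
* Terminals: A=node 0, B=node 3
Nodal analysis, taking node 3 as the 0 V reference.
Source V1 fixes V_0 = 10 V.
KCL at each unknown node (sum of currents leaving = 0; resistances in Ω):
  Node 1: (V_1 - 10)/16 + (V_1 - V_2)/160 + (V_1 - V_4)/3 = 0
  Node 2: (V_2 - V_1)/160 + (V_2 - 0)/3600 + (V_2 - V_4)/15 = 0
  Node 4: (V_4 - V_1)/3 + (V_4 - V_2)/15 + (V_4 - 0)/7500 = 0
Collecting terms (coefficients in siemens):
  0.4021·V_1 - 0.00625·V_2 - 0.3333·V_4 = 0.625
  0.07319·V_2 - 0.00625·V_1 - 0.06667·V_4 = 0
  0.4001·V_4 - 0.3333·V_1 - 0.06667·V_2 = 0
Solving these 3 simultaneous equations (Gaussian elimination) gives:
  V_1 = 9.935 V, V_2 = 9.887 V, V_4 = 9.924 V
The requested potential is V_4 = 9.924 V.

Final answer: V_4 = 9.924 V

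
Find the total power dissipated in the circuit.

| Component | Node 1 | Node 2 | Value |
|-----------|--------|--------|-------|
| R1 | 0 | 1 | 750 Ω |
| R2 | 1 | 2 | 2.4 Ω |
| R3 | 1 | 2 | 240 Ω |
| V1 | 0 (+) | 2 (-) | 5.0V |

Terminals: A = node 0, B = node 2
Nodal analysis, taking node 2 as the 0 V reference.
Source V1 fixes V_0 = 5 V.
KCL at each unknown node (sum of currents leaving = 0; resistances in Ω):
  Node 1: (V_1 - 5)/750 + (V_1 - 0)/2.4 + (V_1 - 0)/240 = 0
Collecting terms: 0.4222 × V_1 = 0.006667  =>  V_1 = 0.01579 V
Power in each resistor, P = (ΔV)²/R:
  P_R1 = (5 - 0.01579)²/750 = 0.03312 W
  P_R2 = (0.01579 - 0)²/2.4 = 0.0001039 W
  P_R3 = (0.01579 - 0)²/240 = 0.000001039 W
P_total = P_R1 + P_R2 + P_R3 = 0.03323 W

Final answer: 0.03323 W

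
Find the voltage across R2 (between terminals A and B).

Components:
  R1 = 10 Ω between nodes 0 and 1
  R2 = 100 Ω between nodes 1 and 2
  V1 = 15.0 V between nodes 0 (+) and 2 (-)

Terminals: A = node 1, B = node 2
R1 and R2 are in series across V1 (node 0 → node 1 → node 2), and the output A–B is taken across R2, so this is a voltage divider.
Series current: I = V1/(R1 + R2) = 15/(10 + 100) = 15/110 = 0.1364 A
V_R2 = I × R2 = V1 × R2/(R1 + R2) = 15 × 100/110 = 13.64 V

Final answer: 13.64 V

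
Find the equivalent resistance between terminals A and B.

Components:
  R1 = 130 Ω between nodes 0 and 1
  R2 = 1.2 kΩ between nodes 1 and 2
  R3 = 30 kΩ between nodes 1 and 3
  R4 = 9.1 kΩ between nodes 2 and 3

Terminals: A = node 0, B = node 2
Reduce the network between node 0 (A) and node 2 (B) by series/parallel combination:
  Rs1 = R3 + R4 (series, joined only at node 3) = 30000 + 9100 = 39100 Ω
  Rp1 = R2 ‖ Rs1 (parallel, both between nodes 1 and 2) = 1/(1/1200 + 1/39100) = 1164 Ω
  Rs2 = R1 + Rp1 (series, joined only at node 1) = 130 + 1164 = 1294 Ω
R_eq = 1.294 kΩ

Final answer: 1.294 kΩ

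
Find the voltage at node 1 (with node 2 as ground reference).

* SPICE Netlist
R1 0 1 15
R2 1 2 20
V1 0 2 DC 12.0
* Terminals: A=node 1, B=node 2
Nodal analysis, taking node 2 as the 0 V reference.
Source V1 fixes V_0 = 12 V.
KCL at each unknown node (sum of currents leaving = 0; resistances in Ω):
  Node 1: (V_1 - 12)/15 + (V_1 - 0)/20 = 0
Collecting terms: 0.1167 × V_1 = 0.8  =>  V_1 = 6.857 V
The requested potential is V_1 = 6.857 V.

Final answer: V_1 = 6.857 V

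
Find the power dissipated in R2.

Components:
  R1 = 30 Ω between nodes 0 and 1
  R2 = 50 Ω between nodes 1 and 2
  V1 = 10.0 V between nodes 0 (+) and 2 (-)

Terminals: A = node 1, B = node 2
Nodal analysis, taking node 2 as the 0 V reference.
Source V1 fixes V_0 = 10 V.
KCL at each unknown node (sum of currents leaving = 0; resistances in Ω):
  Node 1: (V_1 - 10)/30 + (V_1 - 0)/50 = 0
Collecting terms: 0.05333 × V_1 = 0.3333  =>  V_1 = 6.25 V
I_R2 = (V_1 - V_2)/R2 = (6.25 - 0)/50 = 0.125 A
P_R2 = I_R2² × R2 = (0.125)² × 50 = 0.7812 W

Final answer: 0.7812 W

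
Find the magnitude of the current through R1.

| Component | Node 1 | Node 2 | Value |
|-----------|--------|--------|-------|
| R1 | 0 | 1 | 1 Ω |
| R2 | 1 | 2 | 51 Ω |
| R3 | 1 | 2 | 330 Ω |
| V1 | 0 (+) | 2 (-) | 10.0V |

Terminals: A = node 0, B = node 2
Nodal analysis, taking node 2 as the 0 V reference.
Source V1 fixes V_0 = 10 V.
KCL at each unknown node (sum of currents leaving = 0; resistances in Ω):
  Node 1: (V_1 - 10)/1 + (V_1 - 0)/51 + (V_1 - 0)/330 = 0
Collecting terms: 1.023 × V_1 = 10  =>  V_1 = 9.779 V
I_R1 = (V_0 - V_1)/R1 = (10 - 9.779)/1 = 0.2214 A
|I_R1| = 0.2214 A

Final answer: |I_R1| = 0.2214 A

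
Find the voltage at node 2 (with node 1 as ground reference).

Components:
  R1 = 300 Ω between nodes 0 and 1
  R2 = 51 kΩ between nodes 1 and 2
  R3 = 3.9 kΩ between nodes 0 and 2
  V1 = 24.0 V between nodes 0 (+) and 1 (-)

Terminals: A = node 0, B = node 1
Nodal analysis, taking node 1 as the 0 V reference.
Source V1 fixes V_0 = 24 V.
KCL at each unknown node (sum of currents leaving = 0; resistances in Ω):
  Node 2: (V_2 - 0)/51000 + (V_2 - 24)/3900 = 0
Collecting terms: 0.000276 × V_2 = 0.006154  =>  V_2 = 22.3 V
The requested potential is V_2 = 22.3 V.

Final answer: V_2 = 22.3 V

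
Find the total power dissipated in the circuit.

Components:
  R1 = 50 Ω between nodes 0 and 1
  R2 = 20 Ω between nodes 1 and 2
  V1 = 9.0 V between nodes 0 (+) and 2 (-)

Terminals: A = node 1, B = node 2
Nodal analysis, taking node 2 as the 0 V reference.
Source V1 fixes V_0 = 9 V.
KCL at each unknown node (sum of currents leaving = 0; resistances in Ω):
  Node 1: (V_1 - 9)/50 + (V_1 - 0)/20 = 0
Collecting terms: 0.07 × V_1 = 0.18  =>  V_1 = 2.571 V
Power in each resistor, P = (ΔV)²/R:
  P_R1 = (9 - 2.571)²/50 = 0.8265 W
  P_R2 = (2.571 - 0)²/20 = 0.3306 W
P_total = P_R1 + P_R2 = 1.157 W

Final answer: 1.157 W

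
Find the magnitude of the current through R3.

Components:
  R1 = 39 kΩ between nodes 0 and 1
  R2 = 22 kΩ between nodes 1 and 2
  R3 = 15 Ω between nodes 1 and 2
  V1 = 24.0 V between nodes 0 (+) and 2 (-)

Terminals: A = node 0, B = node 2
Nodal analysis, taking node 2 as the 0 V reference.
Source V1 fixes V_0 = 24 V.
KCL at each unknown node (sum of currents leaving = 0; resistances in Ω):
  Node 1: (V_1 - 24)/39000 + (V_1 - 0)/22000 + (V_1 - 0)/15 = 0
Collecting terms: 0.06674 × V_1 = 0.0006154  =>  V_1 = 0.009221 V
I_R3 = (V_1 - V_2)/R3 = (0.009221 - 0)/15 = 0.0006147 A
|I_R3| = 0.0006147 A

Final answer: |I_R3| = 0.0006147 A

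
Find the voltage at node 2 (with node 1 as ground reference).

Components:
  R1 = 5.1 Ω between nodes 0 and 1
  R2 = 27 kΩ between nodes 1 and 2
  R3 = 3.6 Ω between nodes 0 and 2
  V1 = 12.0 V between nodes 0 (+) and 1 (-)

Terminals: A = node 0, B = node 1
Nodal analysis, taking node 1 as the 0 V reference.
Source V1 fixes V_0 = 12 V.
KCL at each unknown node (sum of currents leaving = 0; resistances in Ω):
  Node 2: (V_2 - 0)/27000 + (V_2 - 12)/3.6 = 0
Collecting terms: 0.2778 × V_2 = 3.333  =>  V_2 = 12 V
The requested potential is V_2 = 12 V.

Final answer: V_2 = 12 V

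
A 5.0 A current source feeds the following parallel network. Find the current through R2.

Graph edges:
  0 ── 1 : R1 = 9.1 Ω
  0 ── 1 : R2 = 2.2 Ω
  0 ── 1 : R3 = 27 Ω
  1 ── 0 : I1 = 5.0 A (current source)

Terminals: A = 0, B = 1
All resistors sit directly between nodes 0 and 1, so they are in parallel and share one voltage V; the full source current 5 A splits among them.
1/R_par = 1/9.1 + 1/2.2 + 1/27 = 0.6015 S  =>  R_par = 1.663 Ω
V = I × R_par = 5 × 1.663 = 8.313 V
I_R2 = V/R2 = 8.313/2.2 = 3.779 A

Final answer: 3.779 A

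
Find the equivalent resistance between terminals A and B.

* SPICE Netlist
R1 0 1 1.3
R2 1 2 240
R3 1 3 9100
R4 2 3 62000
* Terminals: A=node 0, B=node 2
Reduce the network between node 0 (A) and node 2 (B) by series/parallel combination:
  Rs1 = R3 + R4 (series, joined only at node 3) = 9100 + 62000 = 71100 Ω
  Rp1 = R2 ‖ Rs1 (parallel, both between nodes 1 and 2) = 1/(1/240 + 1/71100) = 239.2 Ω
  Rs2 = R1 + Rp1 (series, joined only at node 1) = 1.3 + 239.2 = 240.5 Ω
R_eq = 240.5 Ω

Final answer: 240.5 Ω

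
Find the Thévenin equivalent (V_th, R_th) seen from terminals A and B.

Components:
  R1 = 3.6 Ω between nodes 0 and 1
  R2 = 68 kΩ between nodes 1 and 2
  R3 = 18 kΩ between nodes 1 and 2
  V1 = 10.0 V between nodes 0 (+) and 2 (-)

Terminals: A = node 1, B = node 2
Step 1 — V_th is the open-circuit voltage V_A - V_B (nothing connected across the terminals).
Nodal analysis, taking node 2 as the 0 V reference.
Source V1 fixes V_0 = 10 V.
KCL at each unknown node (sum of currents leaving = 0; resistances in Ω):
  Node 1: (V_1 - 10)/3.6 + (V_1 - 0)/68000 + (V_1 - 0)/18000 = 0
Collecting terms: 0.2778 × V_1 = 2.778  =>  V_1 = 9.997 V
V_th = V_1 - V_2 = 9.997 - 0 = 9.997 V
Step 2 — R_th: zero the source — replace V1 by a short circuit (node 2 merges into node 0) — and find the resistance seen between A (node 1) and B (node 0).
Reduce the network between node 1 (A) and node 0 (B) by series/parallel combination:
  Rp1 = R1 ‖ R2 ‖ R3 (parallel, all between nodes 0 and 1) = 1/(1/3.6 + 1/68000 + 1/18000) = 3.599 Ω
R_th = 3.599 Ω

Final answer: V_th = 9.997 V, R_th = 3.599 Ω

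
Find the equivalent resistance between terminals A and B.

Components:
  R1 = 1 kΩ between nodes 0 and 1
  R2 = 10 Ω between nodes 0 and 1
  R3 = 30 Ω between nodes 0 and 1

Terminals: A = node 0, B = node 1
Reduce the network between node 0 (A) and node 1 (B) by series/parallel combination:
  Rp1 = R1 ‖ R2 ‖ R3 (parallel, all between nodes 0 and 1) = 1/(1/1000 + 1/10 + 1/30) = 7.444 Ω
R_eq = 7.444 Ω

Final answer: 7.444 Ω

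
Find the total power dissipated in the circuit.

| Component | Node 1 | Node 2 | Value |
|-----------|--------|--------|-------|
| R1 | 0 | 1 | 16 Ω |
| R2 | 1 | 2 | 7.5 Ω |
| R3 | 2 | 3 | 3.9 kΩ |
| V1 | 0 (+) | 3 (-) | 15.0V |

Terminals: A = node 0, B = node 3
Nodal analysis, taking node 3 as the 0 V reference.
Source V1 fixes V_0 = 15 V.
KCL at each unknown node (sum of currents leaving = 0; resistances in Ω):
  Node 1: (V_1 - 15)/16 + (V_1 - V_2)/7.5 = 0
  Node 2: (V_2 - V_1)/7.5 + (V_2 - 0)/3900 = 0
Collecting terms (coefficients in siemens):
  0.1958·V_1 - 0.1333·V_2 = 0.9375
  0.1336·V_2 - 0.1333·V_1 = 0
Determinant D = (0.1958)(0.1336) - (-0.1333)(-0.1333) = 0.008384
V_1 = [(0.9375)(0.1336) - (-0.1333)(0)]/D = 14.94 V
V_2 = [(0.1958)(0) - (0.9375)(-0.1333)]/D = 14.91 V
Power in each resistor, P = (ΔV)²/R:
  P_R1 = (15 - 14.94)²/16 = 0.0002339 W
  P_R2 = (14.94 - 14.91)²/7.5 = 0.0001096 W
  P_R3 = (14.91 - 0)²/3900 = 0.057 W
P_total = P_R1 + P_R2 + P_R3 = 0.05735 W

Final answer: 0.05735 W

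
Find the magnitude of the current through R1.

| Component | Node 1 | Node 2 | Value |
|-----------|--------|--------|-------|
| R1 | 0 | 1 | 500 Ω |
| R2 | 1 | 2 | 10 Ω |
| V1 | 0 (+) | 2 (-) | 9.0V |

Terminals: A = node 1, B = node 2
Nodal analysis, taking node 2 as the 0 V reference.
Source V1 fixes V_0 = 9 V.
KCL at each unknown node (sum of currents leaving = 0; resistances in Ω):
  Node 1: (V_1 - 9)/500 + (V_1 - 0)/10 = 0
Collecting terms: 0.102 × V_1 = 0.018  =>  V_1 = 0.1765 V
I_R1 = (V_0 - V_1)/R1 = (9 - 0.1765)/500 = 0.01765 A
|I_R1| = 0.01765 A

Final answer: |I_R1| = 0.01765 A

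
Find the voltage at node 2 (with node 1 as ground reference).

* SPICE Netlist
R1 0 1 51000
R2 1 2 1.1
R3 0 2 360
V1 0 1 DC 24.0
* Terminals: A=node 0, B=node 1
Nodal analysis, taking node 1 as the 0 V reference.
Source V1 fixes V_0 = 24 V.
KCL at each unknown node (sum of currents leaving = 0; resistances in Ω):
  Node 2: (V_2 - 0)/1.1 + (V_2 - 24)/360 = 0
Collecting terms: 0.9119 × V_2 = 0.06667  =>  V_2 = 0.07311 V
The requested potential is V_2 = 0.07311 V.

Final answer: V_2 = 0.07311 V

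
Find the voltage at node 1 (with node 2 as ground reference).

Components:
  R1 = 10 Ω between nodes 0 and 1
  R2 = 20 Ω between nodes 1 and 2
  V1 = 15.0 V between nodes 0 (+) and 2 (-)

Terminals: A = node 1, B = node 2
Nodal analysis, taking node 2 as the 0 V reference.
Source V1 fixes V_0 = 15 V.
KCL at each unknown node (sum of currents leaving = 0; resistances in Ω):
  Node 1: (V_1 - 15)/10 + (V_1 - 0)/20 = 0
Collecting terms: 0.15 × V_1 = 1.5  =>  V_1 = 10 V
The requested potential is V_1 = 10 V.

Final answer: V_1 = 10 V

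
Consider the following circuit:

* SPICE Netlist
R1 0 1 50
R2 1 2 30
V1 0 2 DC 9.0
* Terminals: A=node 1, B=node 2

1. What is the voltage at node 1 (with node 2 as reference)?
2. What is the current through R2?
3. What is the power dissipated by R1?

Nodal analysis, taking node 2 as the 0 V reference.
Source V1 fixes V_0 = 9 V.
KCL at each unknown node (sum of currents leaving = 0; resistances in Ω):
  Node 1: (V_1 - 9)/50 + (V_1 - 0)/30 = 0
Collecting terms: 0.05333 × V_1 = 0.18  =>  V_1 = 3.375 V
Part 1:
  Read off the nodal solution: V_1 = 3.375 V
Part 2:
  I_R2 = (V_1 - V_2)/R2 = (3.375 - 0)/30 = 0.1125 A
  Magnitude: I_R2 = 0.1125 A
Part 3:
  I_R1 = (V_0 - V_1)/R1 = (9 - 3.375)/50 = 0.1125 A
  P_R1 = I_R1² × R1 = (0.1125)² × 50 = 0.6328 W

Final answers:
1. V_1 = 3.375 V
2. I_R2 = 0.1125 A
3. P_R1 = 0.6328 W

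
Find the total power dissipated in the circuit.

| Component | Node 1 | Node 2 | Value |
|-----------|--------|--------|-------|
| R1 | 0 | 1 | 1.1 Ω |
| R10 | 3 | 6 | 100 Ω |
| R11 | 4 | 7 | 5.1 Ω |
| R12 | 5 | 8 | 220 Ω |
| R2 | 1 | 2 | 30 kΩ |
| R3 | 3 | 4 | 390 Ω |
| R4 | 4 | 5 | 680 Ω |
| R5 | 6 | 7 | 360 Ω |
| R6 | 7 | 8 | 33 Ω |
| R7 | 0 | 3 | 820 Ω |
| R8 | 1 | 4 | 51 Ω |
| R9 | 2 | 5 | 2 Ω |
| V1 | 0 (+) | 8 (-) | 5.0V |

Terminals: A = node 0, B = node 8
Nodal analysis, taking node 8 as the 0 V reference.
Source V1 fixes V_0 = 5 V.
KCL at each unknown node (sum of currents leaving = 0; resistances in Ω):
  Node 1: (V_1 - 5)/1.1 + (V_1 - V_2)/30000 + (V_1 - V_4)/51 = 0
  Node 2: (V_2 - V_1)/30000 + (V_2 - V_5)/2 = 0
  Node 3: (V_3 - V_4)/390 + (V_3 - 5)/820 + (V_3 - V_6)/100 = 0
  Node 4: (V_4 - V_3)/390 + (V_4 - V_5)/680 + (V_4 - V_1)/51 + (V_4 - V_7)/5.1 = 0
  Node 5: (V_5 - V_4)/680 + (V_5 - V_2)/2 + (V_5 - 0)/220 = 0
  Node 6: (V_6 - V_7)/360 + (V_6 - V_3)/100 = 0
  Node 7: (V_7 - V_6)/360 + (V_7 - 0)/33 + (V_7 - V_4)/5.1 = 0
Collecting terms (coefficients in siemens):
  0.9287·V_1 - 0.00003333·V_2 - 0.01961·V_4 = 4.545
  0.5·V_2 - 0.00003333·V_1 - 0.5·V_5 = 0
  0.01378·V_3 - 0.002564·V_4 - 0.01·V_6 = 0.006098
  0.2197·V_4 - 0.01961·V_1 - 0.002564·V_3 - 0.001471·V_5 - 0.1961·V_7 = 0
  0.506·V_5 - 0.5·V_2 - 0.001471·V_4 = 0
  0.01278·V_6 - 0.01·V_3 - 0.002778·V_7 = 0
  0.2292·V_7 - 0.1961·V_4 - 0.002778·V_6 = 0
Solving these 7 simultaneous equations (Gaussian elimination) gives:
  V_1 = 4.939 V, V_2 = 0.5429 V, V_3 = 2.609 V, V_4 = 2.12 V
  V_5 = 0.5426 V, V_6 = 2.442 V, V_7 = 1.844 V
Power in each resistor, P = (ΔV)²/R:
  P_R1 = (5 - 4.939)²/1.1 = 0.003378 W
  P_R2 = (4.939 - 0.5429)²/30000 = 0.0006442 W
  P_R3 = (2.609 - 2.12)²/390 = 0.0006122 W
  P_R4 = (2.12 - 0.5426)²/680 = 0.00366 W
  P_R5 = (2.442 - 1.844)²/360 = 0.0009959 W
  P_R6 = (1.844 - 0)²/33 = 0.103 W
  P_R7 = (5 - 2.609)²/820 = 0.006973 W
  P_R8 = (4.939 - 2.12)²/51 = 0.1558 W
  P_R9 = (0.5429 - 0.5426)²/2 = 0.00000004295 W
  P_R10 = (2.609 - 2.442)²/100 = 0.0002766 W
  P_R11 = (2.12 - 1.844)²/5.1 = 0.01499 W
  P_R12 = (0.5426 - 0)²/220 = 0.001338 W
P_total = P_R1 + P_R2 + P_R3 + P_R4 + P_R5 + P_R6 + P_R7 + P_R8 + P_R9 + P_R10 + P_R11 + P_R12 = 0.2917 W

Final answer: 0.2917 W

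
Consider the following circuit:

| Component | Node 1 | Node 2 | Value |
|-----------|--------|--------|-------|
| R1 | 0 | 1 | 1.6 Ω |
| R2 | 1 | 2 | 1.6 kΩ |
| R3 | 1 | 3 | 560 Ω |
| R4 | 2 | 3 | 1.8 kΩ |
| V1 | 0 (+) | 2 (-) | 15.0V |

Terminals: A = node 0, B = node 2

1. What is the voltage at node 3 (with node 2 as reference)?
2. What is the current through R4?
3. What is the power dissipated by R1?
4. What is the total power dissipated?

Nodal analysis, taking node 2 as the 0 V reference.
Source V1 fixes V_0 = 15 V.
KCL at each unknown node (sum of currents leaving = 0; resistances in Ω):
  Node 1: (V_1 - 15)/1.6 + (V_1 - 0)/1600 + (V_1 - V_3)/560 = 0
  Node 3: (V_3 - V_1)/560 + (V_3 - 0)/1800 = 0
Collecting terms (coefficients in siemens):
  0.6274·V_1 - 0.001786·V_3 = 9.375
  0.002341·V_3 - 0.001786·V_1 = 0
Determinant D = (0.6274)(0.002341) - (-0.001786)(-0.001786) = 0.001466
V_1 = [(9.375)(0.002341) - (-0.001786)(0)]/D = 14.97 V
V_3 = [(0.6274)(0) - (9.375)(-0.001786)]/D = 11.42 V
Part 1:
  Read off the nodal solution: V_3 = 11.42 V
Part 2:
  I_R4 = (V_2 - V_3)/R4 = (0 - 11.42)/1800 = -0.006345 A
  Magnitude: I_R4 = 0.006345 A
Part 3:
  I_R1 = (V_0 - V_1)/R1 = (15 - 14.97)/1.6 = 0.0157 A
  P_R1 = I_R1² × R1 = (0.0157)² × 1.6 = 0.0003946 W
Part 4:
  Power in each resistor, P = (ΔV)²/R:
    P_R1 = (15 - 14.97)²/1.6 = 0.0003946 W
    P_R2 = (14.97 - 0)²/1600 = 0.1402 W
    P_R3 = (14.97 - 11.42)²/560 = 0.02255 W
    P_R4 = (0 - 11.42)²/1800 = 0.07247 W
  P_total = P_R1 + P_R2 + P_R3 + P_R4 = 0.2356 W

Final answers:
1. V_3 = 11.42 V
2. I_R4 = 0.006345 A
3. P_R1 = 0.0003946 W
4. P_total = 0.2356 W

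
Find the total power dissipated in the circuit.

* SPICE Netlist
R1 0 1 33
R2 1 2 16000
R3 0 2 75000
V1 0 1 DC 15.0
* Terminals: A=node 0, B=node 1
Nodal analysis, taking node 1 as the 0 V reference.
Source V1 fixes V_0 = 15 V.
KCL at each unknown node (sum of currents leaving = 0; resistances in Ω):
  Node 2: (V_2 - 0)/16000 + (V_2 - 15)/75000 = 0
Collecting terms: 0.00007583 × V_2 = 0.0002  =>  V_2 = 2.637 V
Power in each resistor, P = (ΔV)²/R:
  P_R1 = (15 - 0)²/33 = 6.818 W
  P_R2 = (0 - 2.637)²/16000 = 0.0004347 W
  P_R3 = (15 - 2.637)²/75000 = 0.002038 W
P_total = P_R1 + P_R2 + P_R3 = 6.821 W

Final answer: 6.821 W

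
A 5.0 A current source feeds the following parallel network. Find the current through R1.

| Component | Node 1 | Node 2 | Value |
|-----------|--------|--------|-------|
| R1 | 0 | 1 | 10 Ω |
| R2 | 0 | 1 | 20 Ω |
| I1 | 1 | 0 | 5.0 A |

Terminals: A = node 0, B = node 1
All resistors sit directly between nodes 0 and 1, so they are in parallel and share one voltage V; the full source current 5 A splits among them.
1/R_par = 1/10 + 1/20 = 0.15 S  =>  R_par = 6.667 Ω
V = I × R_par = 5 × 6.667 = 33.33 V
I_R1 = V/R1 = 33.33/10 = 3.333 A

Final answer: 3.333 A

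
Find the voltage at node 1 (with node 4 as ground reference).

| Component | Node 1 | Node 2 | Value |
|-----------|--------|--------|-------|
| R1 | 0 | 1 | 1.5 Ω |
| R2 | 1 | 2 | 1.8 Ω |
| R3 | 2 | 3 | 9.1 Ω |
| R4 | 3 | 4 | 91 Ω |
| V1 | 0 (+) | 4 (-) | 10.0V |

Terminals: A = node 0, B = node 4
Nodal analysis, taking node 4 as the 0 V reference.
Source V1 fixes V_0 = 10 V.
KCL at each unknown node (sum of currents leaving = 0; resistances in Ω):
  Node 1: (V_1 - 10)/1.5 + (V_1 - V_2)/1.8 = 0
  Node 2: (V_2 - V_1)/1.8 + (V_2 - V_3)/9.1 = 0
  Node 3: (V_3 - V_2)/9.1 + (V_3 - 0)/91 = 0
Collecting terms (coefficients in siemens):
  1.222·V_1 - 0.5556·V_2 = 6.667
  0.6654·V_2 - 0.5556·V_1 - 0.1099·V_3 = 0
  0.1209·V_3 - 0.1099·V_2 = 0
Solving these 3 simultaneous equations (Gaussian elimination) gives:
  V_1 = 9.855 V, V_2 = 9.681 V, V_3 = 8.801 V
The requested potential is V_1 = 9.855 V.

Final answer: V_1 = 9.855 V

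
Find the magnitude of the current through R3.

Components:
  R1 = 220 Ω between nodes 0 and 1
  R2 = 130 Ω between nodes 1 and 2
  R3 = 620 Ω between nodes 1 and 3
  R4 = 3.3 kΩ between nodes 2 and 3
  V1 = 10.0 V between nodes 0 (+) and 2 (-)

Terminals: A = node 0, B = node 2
Nodal analysis, taking node 2 as the 0 V reference.
Source V1 fixes V_0 = 10 V.
KCL at each unknown node (sum of currents leaving = 0; resistances in Ω):
  Node 1: (V_1 - 10)/220 + (V_1 - 0)/130 + (V_1 - V_3)/620 = 0
  Node 3: (V_3 - V_1)/620 + (V_3 - 0)/3300 = 0
Collecting terms (coefficients in siemens):
  0.01385·V_1 - 0.001613·V_3 = 0.04545
  0.001916·V_3 - 0.001613·V_1 = 0
Determinant D = (0.01385)(0.001916) - (-0.001613)(-0.001613) = 0.00002394
V_1 = [(0.04545)(0.001916) - (-0.001613)(0)]/D = 3.638 V
V_3 = [(0.01385)(0) - (0.04545)(-0.001613)]/D = 3.063 V
I_R3 = (V_1 - V_3)/R3 = (3.638 - 3.063)/620 = 0.0009282 A
|I_R3| = 0.0009282 A

Final answer: |I_R3| = 0.0009282 A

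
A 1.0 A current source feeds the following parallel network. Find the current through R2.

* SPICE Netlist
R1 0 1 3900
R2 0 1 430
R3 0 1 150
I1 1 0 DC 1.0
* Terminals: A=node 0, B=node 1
All resistors sit directly between nodes 0 and 1, so they are in parallel and share one voltage V; the full source current 1 A splits among them.
1/R_par = 1/3900 + 1/430 + 1/150 = 0.009249 S  =>  R_par = 108.1 Ω
V = I × R_par = 1 × 108.1 = 108.1 V
I_R2 = V/R2 = 108.1/430 = 0.2515 A

Final answer: 0.2515 A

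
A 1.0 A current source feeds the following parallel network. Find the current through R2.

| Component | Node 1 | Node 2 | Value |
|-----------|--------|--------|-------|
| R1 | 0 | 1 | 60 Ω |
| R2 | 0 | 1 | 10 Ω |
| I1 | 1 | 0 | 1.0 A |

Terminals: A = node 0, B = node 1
All resistors sit directly between nodes 0 and 1, so they are in parallel and share one voltage V; the full source current 1 A splits among them.
1/R_par = 1/60 + 1/10 = 0.1167 S  =>  R_par = 8.571 Ω
V = I × R_par = 1 × 8.571 = 8.571 V
I_R2 = V/R2 = 8.571/10 = 0.8571 A

Final answer: 0.8571 A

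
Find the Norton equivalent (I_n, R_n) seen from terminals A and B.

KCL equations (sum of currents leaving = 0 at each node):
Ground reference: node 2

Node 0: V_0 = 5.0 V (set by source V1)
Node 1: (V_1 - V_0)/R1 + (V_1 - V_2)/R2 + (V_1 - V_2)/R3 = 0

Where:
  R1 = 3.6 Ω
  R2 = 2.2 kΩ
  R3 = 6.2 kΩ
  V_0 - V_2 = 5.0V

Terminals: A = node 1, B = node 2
Find the Thévenin equivalent first; then I_n = V_th/R_th and R_n = R_th.
Step 1 — V_th is the open-circuit voltage V_A - V_B (nothing connected across the terminals).
Nodal analysis, taking node 2 as the 0 V reference.
Source V1 fixes V_0 = 5 V.
KCL at each unknown node (sum of currents leaving = 0; resistances in Ω):
  Node 1: (V_1 - 5)/3.6 + (V_1 - 0)/2200 + (V_1 - 0)/6200 = 0
Collecting terms: 0.2784 × V_1 = 1.389  =>  V_1 = 4.989 V
V_th = V_1 - V_2 = 4.989 - 0 = 4.989 V
Step 2 — R_th: zero the source — replace V1 by a short circuit (node 2 merges into node 0) — and find the resistance seen between A (node 1) and B (node 0).
Reduce the network between node 1 (A) and node 0 (B) by series/parallel combination:
  Rp1 = R1 ‖ R2 ‖ R3 (parallel, all between nodes 0 and 1) = 1/(1/3.6 + 1/2200 + 1/6200) = 3.592 Ω
R_th = 3.592 Ω
I_n = V_th/R_th = 4.989/3.592 = 1.389 A, and R_n = R_th = 3.592 Ω

Final answer: I_n = 1.389 A, R_n = 3.592 Ω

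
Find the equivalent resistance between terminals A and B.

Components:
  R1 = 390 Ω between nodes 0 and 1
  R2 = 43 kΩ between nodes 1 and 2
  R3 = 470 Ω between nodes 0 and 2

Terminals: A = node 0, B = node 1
Reduce the network between node 0 (A) and node 1 (B) by series/parallel combination:
  Rs1 = R3 + R2 (series, joined only at node 2) = 470 + 43000 = 43470 Ω
  Rp1 = R1 ‖ Rs1 (parallel, both between nodes 0 and 1) = 1/(1/390 + 1/43470) = 386.5 Ω
R_eq = 386.5 Ω

Final answer: 386.5 Ω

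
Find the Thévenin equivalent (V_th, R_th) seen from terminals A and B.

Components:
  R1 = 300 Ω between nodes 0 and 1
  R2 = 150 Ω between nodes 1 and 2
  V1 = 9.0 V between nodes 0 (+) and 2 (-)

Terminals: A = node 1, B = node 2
Step 1 — V_th is the open-circuit voltage V_A - V_B (nothing connected across the terminals).
Nodal analysis, taking node 2 as the 0 V reference.
Source V1 fixes V_0 = 9 V.
KCL at each unknown node (sum of currents leaving = 0; resistances in Ω):
  Node 1: (V_1 - 9)/300 + (V_1 - 0)/150 = 0
Collecting terms: 0.01 × V_1 = 0.03  =>  V_1 = 3 V
V_th = V_1 - V_2 = 3 - 0 = 3 V
Step 2 — R_th: zero the source — replace V1 by a short circuit (node 2 merges into node 0) — and find the resistance seen between A (node 1) and B (node 0).
Reduce the network between node 1 (A) and node 0 (B) by series/parallel combination:
  Rp1 = R1 ‖ R2 (parallel, both between nodes 0 and 1) = 1/(1/300 + 1/150) = 100 Ω
R_th = 100 Ω

Final answer: V_th = 3 V, R_th = 100 Ω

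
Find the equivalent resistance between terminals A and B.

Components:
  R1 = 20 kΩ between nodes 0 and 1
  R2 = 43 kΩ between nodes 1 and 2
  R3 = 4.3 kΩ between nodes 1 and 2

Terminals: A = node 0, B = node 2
Reduce the network between node 0 (A) and node 2 (B) by series/parallel combination:
  Rp1 = R2 ‖ R3 (parallel, both between nodes 1 and 2) = 1/(1/43000 + 1/4300) = 3909 Ω
  Rs1 = R1 + Rp1 (series, joined only at node 1) = 20000 + 3909 = 23910 Ω
R_eq = 23.91 kΩ

Final answer: 23.91 kΩ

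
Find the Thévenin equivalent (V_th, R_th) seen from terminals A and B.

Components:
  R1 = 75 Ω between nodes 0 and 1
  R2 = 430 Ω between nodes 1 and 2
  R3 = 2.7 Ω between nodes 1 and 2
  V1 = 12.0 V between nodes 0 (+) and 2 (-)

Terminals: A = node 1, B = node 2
Step 1 — V_th is the open-circuit voltage V_A - V_B (nothing connected across the terminals).
Nodal analysis, taking node 2 as the 0 V reference.
Source V1 fixes V_0 = 12 V.
KCL at each unknown node (sum of currents leaving = 0; resistances in Ω):
  Node 1: (V_1 - 12)/75 + (V_1 - 0)/430 + (V_1 - 0)/2.7 = 0
Collecting terms: 0.386 × V_1 = 0.16  =>  V_1 = 0.4145 V
V_th = V_1 - V_2 = 0.4145 - 0 = 0.4145 V
Step 2 — R_th: zero the source — replace V1 by a short circuit (node 2 merges into node 0) — and find the resistance seen between A (node 1) and B (node 0).
Reduce the network between node 1 (A) and node 0 (B) by series/parallel combination:
  Rp1 = R1 ‖ R2 ‖ R3 (parallel, all between nodes 0 and 1) = 1/(1/75 + 1/430 + 1/2.7) = 2.59 Ω
R_th = 2.59 Ω

Final answer: V_th = 0.4145 V, R_th = 2.59 Ω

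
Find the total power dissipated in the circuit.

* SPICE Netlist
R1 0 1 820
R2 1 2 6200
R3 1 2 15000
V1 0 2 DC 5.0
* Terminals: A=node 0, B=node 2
Nodal analysis, taking node 2 as the 0 V reference.
Source V1 fixes V_0 = 5 V.
KCL at each unknown node (sum of currents leaving = 0; resistances in Ω):
  Node 1: (V_1 - 5)/820 + (V_1 - 0)/6200 + (V_1 - 0)/15000 = 0
Collecting terms: 0.001447 × V_1 = 0.006098  =>  V_1 = 4.213 V
Power in each resistor, P = (ΔV)²/R:
  P_R1 = (5 - 4.213)²/820 = 0.0007562 W
  P_R2 = (4.213 - 0)²/6200 = 0.002862 W
  P_R3 = (4.213 - 0)²/15000 = 0.001183 W
P_total = P_R1 + P_R2 + P_R3 = 0.004801 W

Final answer: 0.004801 W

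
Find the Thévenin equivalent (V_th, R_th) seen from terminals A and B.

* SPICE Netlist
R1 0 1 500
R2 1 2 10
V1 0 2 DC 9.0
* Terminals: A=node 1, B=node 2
Step 1 — V_th is the open-circuit voltage V_A - V_B (nothing connected across the terminals).
Nodal analysis, taking node 2 as the 0 V reference.
Source V1 fixes V_0 = 9 V.
KCL at each unknown node (sum of currents leaving = 0; resistances in Ω):
  Node 1: (V_1 - 9)/500 + (V_1 - 0)/10 = 0
Collecting terms: 0.102 × V_1 = 0.018  =>  V_1 = 0.1765 V
V_th = V_1 - V_2 = 0.1765 - 0 = 0.1765 V
Step 2 — R_th: zero the source — replace V1 by a short circuit (node 2 merges into node 0) — and find the resistance seen between A (node 1) and B (node 0).
Reduce the network between node 1 (A) and node 0 (B) by series/parallel combination:
  Rp1 = R1 ‖ R2 (parallel, both between nodes 0 and 1) = 1/(1/500 + 1/10) = 9.804 Ω
R_th = 9.804 Ω

Final answer: V_th = 0.1765 V, R_th = 9.804 Ω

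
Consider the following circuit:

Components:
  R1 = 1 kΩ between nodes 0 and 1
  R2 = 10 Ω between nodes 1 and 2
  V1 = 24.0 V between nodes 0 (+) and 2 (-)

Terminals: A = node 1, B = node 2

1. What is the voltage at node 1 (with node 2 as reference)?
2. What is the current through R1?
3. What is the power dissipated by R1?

Nodal analysis, taking node 2 as the 0 V reference.
Source V1 fixes V_0 = 24 V.
KCL at each unknown node (sum of currents leaving = 0; resistances in Ω):
  Node 1: (V_1 - 24)/1000 + (V_1 - 0)/10 = 0
Collecting terms: 0.101 × V_1 = 0.024  =>  V_1 = 0.2376 V
Part 1:
  Read off the nodal solution: V_1 = 0.2376 V
Part 2:
  I_R1 = (V_0 - V_1)/R1 = (24 - 0.2376)/1000 = 0.02376 A
  Magnitude: I_R1 = 0.02376 A
Part 3:
  I_R1 = (V_0 - V_1)/R1 = (24 - 0.2376)/1000 = 0.02376 A
  P_R1 = I_R1² × R1 = (0.02376)² × 1000 = 0.5647 W

Final answers:
1. V_1 = 0.2376 V
2. I_R1 = 0.02376 A
3. P_R1 = 0.5647 W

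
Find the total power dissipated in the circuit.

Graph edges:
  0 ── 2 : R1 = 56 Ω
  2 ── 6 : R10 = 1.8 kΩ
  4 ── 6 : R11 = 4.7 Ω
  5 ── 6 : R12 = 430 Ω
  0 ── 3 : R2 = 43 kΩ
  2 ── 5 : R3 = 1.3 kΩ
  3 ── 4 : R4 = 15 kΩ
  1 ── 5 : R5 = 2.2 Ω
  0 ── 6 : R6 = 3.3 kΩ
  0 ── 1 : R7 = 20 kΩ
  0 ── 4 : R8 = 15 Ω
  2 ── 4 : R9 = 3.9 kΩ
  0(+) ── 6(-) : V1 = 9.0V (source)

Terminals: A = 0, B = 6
Nodal analysis, taking node 6 as the 0 V reference.
Source V1 fixes V_0 = 9 V.
KCL at each unknown node (sum of currents leaving = 0; resistances in Ω):
  Node 1: (V_1 - V_5)/2.2 + (V_1 - 9)/20000 = 0
  Node 2: (V_2 - 9)/56 + (V_2 - V_5)/1300 + (V_2 - V_4)/3900 + (V_2 - 0)/1800 = 0
  Node 3: (V_3 - 9)/43000 + (V_3 - V_4)/15000 = 0
  Node 4: (V_4 - V_3)/15000 + (V_4 - 9)/15 + (V_4 - V_2)/3900 + (V_4 - 0)/4.7 = 0
  Node 5: (V_5 - V_2)/1300 + (V_5 - V_1)/2.2 + (V_5 - 0)/430 = 0
Collecting terms (coefficients in siemens):
  0.4546·V_1 - 0.4545·V_5 = 0.00045
  0.01944·V_2 - 0.0002564·V_4 - 0.0007692·V_5 = 0.1607
  0.00008992·V_3 - 0.00006667·V_4 = 0.0002093
  0.2798·V_4 - 0.0002564·V_2 - 0.00006667·V_3 = 0.6
  0.4576·V_5 - 0.4545·V_1 - 0.0007692·V_2 = 0
Solving these 5 simultaneous equations (Gaussian elimination) gives:
  V_1 = 2.194 V, V_2 = 8.383 V, V_3 = 3.924 V, V_4 = 2.153 V
  V_5 = 2.194 V
Power in each resistor, P = (ΔV)²/R:
  P_R1 = (9 - 8.383)²/56 = 0.006795 W
  P_R2 = (9 - 3.924)²/43000 = 0.0005992 W
  P_R3 = (8.383 - 2.194)²/1300 = 0.02947 W
  P_R4 = (3.924 - 2.153)²/15000 = 0.000209 W
  P_R5 = (2.194 - 2.194)²/2.2 = 0.0000002547 W
  P_R6 = (9 - 0)²/3300 = 0.02455 W
  P_R7 = (9 - 2.194)²/20000 = 0.002316 W
  P_R8 = (9 - 2.153)²/15 = 3.125 W
  P_R9 = (8.383 - 2.153)²/3900 = 0.009951 W
  P_R10 = (8.383 - 0)²/1800 = 0.03904 W
  P_R11 = (2.153 - 0)²/4.7 = 0.9866 W
  P_R12 = (2.194 - 0)²/430 = 0.01119 W
P_total = P_R1 + P_R2 + P_R3 + P_R4 + P_R5 + P_R6 + P_R7 + P_R8 + P_R9 + P_R10 + P_R11 + P_R12 = 4.236 W

Final answer: 4.236 W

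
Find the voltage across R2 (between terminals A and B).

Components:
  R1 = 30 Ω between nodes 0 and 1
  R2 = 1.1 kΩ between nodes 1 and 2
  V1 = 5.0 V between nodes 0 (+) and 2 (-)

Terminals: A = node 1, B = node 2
R1 and R2 are in series across V1 (node 0 → node 1 → node 2), and the output A–B is taken across R2, so this is a voltage divider.
Series current: I = V1/(R1 + R2) = 5/(30 + 1100) = 5/1130 = 0.004425 A
V_R2 = I × R2 = V1 × R2/(R1 + R2) = 5 × 1100/1130 = 4.867 V

Final answer: 4.867 V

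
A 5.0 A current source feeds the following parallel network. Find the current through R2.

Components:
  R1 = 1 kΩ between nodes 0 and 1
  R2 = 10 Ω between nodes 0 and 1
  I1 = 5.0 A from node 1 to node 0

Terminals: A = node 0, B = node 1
All resistors sit directly between nodes 0 and 1, so they are in parallel and share one voltage V; the full source current 5 A splits among them.
1/R_par = 1/1000 + 1/10 = 0.101 S  =>  R_par = 9.901 Ω
V = I × R_par = 5 × 9.901 = 49.5 V
I_R2 = V/R2 = 49.5/10 = 4.95 A

Final answer: 4.95 A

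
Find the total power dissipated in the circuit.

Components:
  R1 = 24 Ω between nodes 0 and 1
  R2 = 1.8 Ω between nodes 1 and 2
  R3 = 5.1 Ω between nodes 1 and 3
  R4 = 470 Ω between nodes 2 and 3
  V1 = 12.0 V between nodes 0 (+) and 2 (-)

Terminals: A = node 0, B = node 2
Nodal analysis, taking node 2 as the 0 V reference.
Source V1 fixes V_0 = 12 V.
KCL at each unknown node (sum of currents leaving = 0; resistances in Ω):
  Node 1: (V_1 - 12)/24 + (V_1 - 0)/1.8 + (V_1 - V_3)/5.1 = 0
  Node 3: (V_3 - V_1)/5.1 + (V_3 - 0)/470 = 0
Collecting terms (coefficients in siemens):
  0.7933·V_1 - 0.1961·V_3 = 0.5
  0.1982·V_3 - 0.1961·V_1 = 0
Determinant D = (0.7933)(0.1982) - (-0.1961)(-0.1961) = 0.1188
V_1 = [(0.5)(0.1982) - (-0.1961)(0)]/D = 0.8343 V
V_3 = [(0.7933)(0) - (0.5)(-0.1961)]/D = 0.8253 V
Power in each resistor, P = (ΔV)²/R:
  P_R1 = (12 - 0.8343)²/24 = 5.195 W
  P_R2 = (0.8343 - 0)²/1.8 = 0.3867 W
  P_R3 = (0.8343 - 0.8253)²/5.1 = 0.00001573 W
  P_R4 = (0 - 0.8253)²/470 = 0.001449 W
P_total = P_R1 + P_R2 + P_R3 + P_R4 = 5.583 W

Final answer: 5.583 W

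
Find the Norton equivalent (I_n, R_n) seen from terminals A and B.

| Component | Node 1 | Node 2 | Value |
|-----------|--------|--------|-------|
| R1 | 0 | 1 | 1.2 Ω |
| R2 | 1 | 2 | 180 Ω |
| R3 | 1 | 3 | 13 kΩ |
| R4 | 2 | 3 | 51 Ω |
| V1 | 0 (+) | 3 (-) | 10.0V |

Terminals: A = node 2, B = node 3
Find the Thévenin equivalent first; then I_n = V_th/R_th and R_n = R_th.
Step 1 — V_th is the open-circuit voltage V_A - V_B (nothing connected across the terminals).
Nodal analysis, taking node 3 as the 0 V reference.
Source V1 fixes V_0 = 10 V.
KCL at each unknown node (sum of currents leaving = 0; resistances in Ω):
  Node 1: (V_1 - 10)/1.2 + (V_1 - V_2)/180 + (V_1 - 0)/13000 = 0
  Node 2: (V_2 - V_1)/180 + (V_2 - 0)/51 = 0
Collecting terms (coefficients in siemens):
  0.839·V_1 - 0.005556·V_2 = 8.333
  0.02516·V_2 - 0.005556·V_1 = 0
Determinant D = (0.839)(0.02516) - (-0.005556)(-0.005556) = 0.02108
V_1 = [(8.333)(0.02516) - (-0.005556)(0)]/D = 9.947 V
V_2 = [(0.839)(0) - (8.333)(-0.005556)]/D = 2.196 V
V_th = V_2 - V_3 = 2.196 - 0 = 2.196 V
Step 2 — R_th: zero the source — replace V1 by a short circuit (node 3 merges into node 0) — and find the resistance seen between A (node 2) and B (node 0).
Reduce the network between node 2 (A) and node 0 (B) by series/parallel combination:
  Rp1 = R1 ‖ R3 (parallel, both between nodes 0 and 1) = 1/(1/1.2 + 1/13000) = 1.2 Ω
  Rs1 = R2 + Rp1 (series, joined only at node 1) = 180 + 1.2 = 181.2 Ω
  Rp2 = R4 ‖ Rs1 (parallel, both between nodes 0 and 2) = 1/(1/51 + 1/181.2) = 39.8 Ω
R_th = 39.8 Ω
I_n = V_th/R_th = 2.196/39.8 = 0.05518 A, and R_n = R_th = 39.8 Ω

Final answer: I_n = 0.05518 A, R_n = 39.8 Ω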